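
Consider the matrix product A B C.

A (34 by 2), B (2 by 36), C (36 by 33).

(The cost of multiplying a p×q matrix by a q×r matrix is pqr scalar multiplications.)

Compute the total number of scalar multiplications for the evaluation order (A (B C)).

4620

(B C): 2×36 by 36×33 → 2×33, cost 2·36·33 = 2376
(A (B C)): 34×2 by 2×33 → 34×33, cost 34·2·33 = 2244; cumulative 4620
Total: 4620 scalar multiplications.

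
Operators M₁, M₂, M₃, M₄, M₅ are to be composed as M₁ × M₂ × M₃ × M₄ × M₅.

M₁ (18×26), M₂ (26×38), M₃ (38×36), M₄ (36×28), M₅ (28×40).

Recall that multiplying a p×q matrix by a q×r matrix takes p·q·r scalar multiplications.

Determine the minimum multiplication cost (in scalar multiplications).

80712

Adjacent pairs: M₁M₂ = 18·26·38 = 17784; M₂M₃ = 26·38·36 = 35568; M₃M₄ = 38·36·28 = 38304; M₄M₅ = 36·28·40 = 40320.
Length 3: M₁..M₃: k=1: 0+35568+18·26·36=52416; k=2: 17784+0+18·38·36=42408 → min 42408 | M₂..M₄: k=2: 0+38304+26·38·28=65968; k=3: 35568+0+26·36·28=61776 → min 61776 | M₃..M₅: k=3: 0+40320+38·36·40=95040; k=4: 38304+0+38·28·40=80864 → min 80864.
Length 4: M₁..M₄: k=1: 0+61776+18·26·28=74880; k=2: 17784+38304+18·38·28=75240; k=3: 42408+0+18·36·28=60552 → min 60552 | M₂..M₅: k=2: 0+80864+26·38·40=120384; k=3: 35568+40320+26·36·40=113328; k=4: 61776+0+26·28·40=90896 → min 90896.
Length 5: M₁..M₅: k=1: 0+90896+18·26·40=109616; k=2: 17784+80864+18·38·40=126008; k=3: 42408+40320+18·36·40=108648; k=4: 60552+0+18·28·40=80712 → min 80712.
Optimal order: ((((M₁ × M₂) × M₃) × M₄) × M₅) with cost 80712.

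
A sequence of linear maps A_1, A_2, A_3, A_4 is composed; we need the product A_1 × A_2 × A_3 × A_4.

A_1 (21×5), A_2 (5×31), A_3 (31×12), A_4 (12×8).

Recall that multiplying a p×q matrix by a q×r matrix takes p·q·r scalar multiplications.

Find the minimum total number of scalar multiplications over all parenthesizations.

3180

Adjacent pairs: A_1A_2 = 21·5·31 = 3255; A_2A_3 = 5·31·12 = 1860; A_3A_4 = 31·12·8 = 2976.
Length 3: A_1..A_3: k=1: 0+1860+21·5·12=3120; k=2: 3255+0+21·31·12=11067 → min 3120 | A_2..A_4: k=2: 0+2976+5·31·8=4216; k=3: 1860+0+5·12·8=2340 → min 2340.
Length 4: A_1..A_4: k=1: 0+2340+21·5·8=3180; k=2: 3255+2976+21·31·8=11439; k=3: 3120+0+21·12·8=5136 → min 3180.
Optimal order: (A_1 × ((A_2 × A_3) × A_4)) with cost 3180.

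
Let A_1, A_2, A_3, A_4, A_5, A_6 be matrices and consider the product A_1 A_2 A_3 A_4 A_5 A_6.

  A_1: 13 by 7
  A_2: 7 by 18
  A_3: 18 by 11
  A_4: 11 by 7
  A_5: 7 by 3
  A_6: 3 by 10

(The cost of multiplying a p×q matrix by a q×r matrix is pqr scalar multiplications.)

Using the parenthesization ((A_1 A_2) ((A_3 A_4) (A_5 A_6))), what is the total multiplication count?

6834

(A_1 A_2): 13×7 by 7×18 → 13×18, cost 13·7·18 = 1638
(A_3 A_4): 18×11 by 11×7 → 18×7, cost 18·11·7 = 1386
(A_5 A_6): 7×3 by 3×10 → 7×10, cost 7·3·10 = 210
((A_3 A_4) (A_5 A_6)): 18×7 by 7×10 → 18×10, cost 18·7·10 = 1260; cumulative 2856
((A_1 A_2) ((A_3 A_4) (A_5 A_6))): 13×18 by 18×10 → 13×10, cost 13·18·10 = 2340; cumulative 6834
Total: 6834 scalar multiplications.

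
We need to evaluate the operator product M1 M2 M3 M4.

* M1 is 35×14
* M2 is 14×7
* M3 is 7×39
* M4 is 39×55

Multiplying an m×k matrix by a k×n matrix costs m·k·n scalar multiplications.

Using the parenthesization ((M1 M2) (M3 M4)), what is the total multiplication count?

(M1 M2): 35×14 by 14×7 → 35×7, cost 35·14·7 = 3430
(M3 M4): 7×39 by 39×55 → 7×55, cost 7·39·55 = 15015
((M1 M2) (M3 M4)): 35×7 by 7×55 → 35×55, cost 35·7·55 = 13475; cumulative 31920
Total: 31920 scalar multiplications.

31920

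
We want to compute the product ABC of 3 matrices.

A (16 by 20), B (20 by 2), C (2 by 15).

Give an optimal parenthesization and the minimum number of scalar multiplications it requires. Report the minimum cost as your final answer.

(A(BC)): cost 5400.
((AB)C): cost 1120.
Optimal: ((AB)C) with cost 1120.

1120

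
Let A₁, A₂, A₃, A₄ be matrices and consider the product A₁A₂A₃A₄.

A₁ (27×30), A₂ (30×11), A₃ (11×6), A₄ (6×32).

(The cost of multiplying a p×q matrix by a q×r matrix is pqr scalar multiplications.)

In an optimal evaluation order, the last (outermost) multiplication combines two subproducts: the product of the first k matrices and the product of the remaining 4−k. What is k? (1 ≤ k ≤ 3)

3

Adjacent pairs: A₁A₂ = 27·30·11 = 8910; A₂A₃ = 30·11·6 = 1980; A₃A₄ = 11·6·32 = 2112.
Length 3: A₁..A₃: k=1: 0+1980+27·30·6=6840; k=2: 8910+0+27·11·6=10692 → min 6840 | A₂..A₄: k=2: 0+2112+30·11·32=12672; k=3: 1980+0+30·6·32=7740 → min 7740.
Top-level splits: k=1: (A₁..A₁)·(A₂..A₄) → 0+7740+27·30·32 = 33660; k=2: (A₁..A₂)·(A₃..A₄) → 8910+2112+27·11·32 = 20526; k=3: (A₁..A₃)·(A₄..A₄) → 6840+0+27·6·32 = 12024.
Best split is after A₃, i.e. k = 3.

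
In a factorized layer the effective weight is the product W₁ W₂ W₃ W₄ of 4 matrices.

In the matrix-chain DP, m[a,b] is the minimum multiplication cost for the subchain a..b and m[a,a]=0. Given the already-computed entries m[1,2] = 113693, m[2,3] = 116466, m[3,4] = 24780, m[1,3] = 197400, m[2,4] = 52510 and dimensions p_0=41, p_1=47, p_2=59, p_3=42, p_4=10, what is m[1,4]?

m[1,4] = min over k∈[1,3] of m[1,k]+m[k+1,4]+p_{0}·p_k·p_{4}.
k=1: 0 + 52510 + 41·47·10 = 71780; k=2: 113693 + 24780 + 41·59·10 = 162663; k=3: 197400 + 0 + 41·42·10 = 214620.
Minimum: 71780 at k=1.

71780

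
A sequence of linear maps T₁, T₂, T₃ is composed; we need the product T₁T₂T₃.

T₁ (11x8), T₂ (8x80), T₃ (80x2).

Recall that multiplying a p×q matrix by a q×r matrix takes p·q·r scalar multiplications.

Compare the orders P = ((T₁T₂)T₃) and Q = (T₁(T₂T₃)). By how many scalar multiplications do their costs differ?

7344

Order P = ((T₁T₂)T₃): (T₁T₂): 11×8 by 8×80 → 11×80, cost 11·8·80 = 7040; ((T₁T₂)T₃): 11×80 by 80×2 → 11×2, cost 11·80·2 = 1760; cumulative 8800. Total 8800.
Order Q = (T₁(T₂T₃)): (T₂T₃): 8×80 by 80×2 → 8×2, cost 8·80·2 = 1280; (T₁(T₂T₃)): 11×8 by 8×2 → 11×2, cost 11·8·2 = 176; cumulative 1456. Total 1456.
Difference: |8800 − 1456| = 7344.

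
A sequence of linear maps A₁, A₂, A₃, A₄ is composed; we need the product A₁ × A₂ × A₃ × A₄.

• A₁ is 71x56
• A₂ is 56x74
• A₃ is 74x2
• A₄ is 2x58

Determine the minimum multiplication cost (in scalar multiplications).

Adjacent pairs: A₁A₂ = 71·56·74 = 294224; A₂A₃ = 56·74·2 = 8288; A₃A₄ = 74·2·58 = 8584.
Length 3: A₁..A₃: k=1: 0+8288+71·56·2=16240; k=2: 294224+0+71·74·2=304732 → min 16240 | A₂..A₄: k=2: 0+8584+56·74·58=248936; k=3: 8288+0+56·2·58=14784 → min 14784.
Length 4: A₁..A₄: k=1: 0+14784+71·56·58=245392; k=2: 294224+8584+71·74·58=607540; k=3: 16240+0+71·2·58=24476 → min 24476.
Optimal order: ((A₁ × (A₂ × A₃)) × A₄) with cost 24476.

24476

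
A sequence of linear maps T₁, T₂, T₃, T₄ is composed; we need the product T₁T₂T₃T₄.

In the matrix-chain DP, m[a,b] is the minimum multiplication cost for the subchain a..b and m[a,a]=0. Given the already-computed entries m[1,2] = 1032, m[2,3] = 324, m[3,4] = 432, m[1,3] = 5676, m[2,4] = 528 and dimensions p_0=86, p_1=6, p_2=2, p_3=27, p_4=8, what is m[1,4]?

2840

m[1,4] = min over k∈[1,3] of m[1,k]+m[k+1,4]+p_{0}·p_k·p_{4}.
k=1: 0 + 528 + 86·6·8 = 4656; k=2: 1032 + 432 + 86·2·8 = 2840; k=3: 5676 + 0 + 86·27·8 = 24252.
Minimum: 2840 at k=2.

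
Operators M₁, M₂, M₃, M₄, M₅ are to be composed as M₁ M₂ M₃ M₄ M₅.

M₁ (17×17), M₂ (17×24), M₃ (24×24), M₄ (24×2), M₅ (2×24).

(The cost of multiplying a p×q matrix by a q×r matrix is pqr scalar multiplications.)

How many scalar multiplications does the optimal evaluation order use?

Adjacent pairs: M₁M₂ = 17·17·24 = 6936; M₂M₃ = 17·24·24 = 9792; M₃M₄ = 24·24·2 = 1152; M₄M₅ = 24·2·24 = 1152.
Length 3: M₁..M₃: k=1: 0+9792+17·17·24=16728; k=2: 6936+0+17·24·24=16728 → min 16728 | M₂..M₄: k=2: 0+1152+17·24·2=1968; k=3: 9792+0+17·24·2=10608 → min 1968 | M₃..M₅: k=3: 0+1152+24·24·24=14976; k=4: 1152+0+24·2·24=2304 → min 2304.
Length 4: M₁..M₄: k=1: 0+1968+17·17·2=2546; k=2: 6936+1152+17·24·2=8904; k=3: 16728+0+17·24·2=17544 → min 2546 | M₂..M₅: k=2: 0+2304+17·24·24=12096; k=3: 9792+1152+17·24·24=20736; k=4: 1968+0+17·2·24=2784 → min 2784.
Length 5: M₁..M₅: k=1: 0+2784+17·17·24=9720; k=2: 6936+2304+17·24·24=19032; k=3: 16728+1152+17·24·24=27672; k=4: 2546+0+17·2·24=3362 → min 3362.
Optimal order: ((M₁ (M₂ (M₃ M₄))) M₅) with cost 3362.

3362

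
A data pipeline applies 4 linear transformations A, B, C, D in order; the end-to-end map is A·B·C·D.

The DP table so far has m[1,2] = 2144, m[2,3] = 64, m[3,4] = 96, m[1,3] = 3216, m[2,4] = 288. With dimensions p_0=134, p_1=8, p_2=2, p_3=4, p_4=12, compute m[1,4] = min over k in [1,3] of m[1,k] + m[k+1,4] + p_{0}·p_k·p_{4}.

5456

m[1,4] = min over k∈[1,3] of m[1,k]+m[k+1,4]+p_{0}·p_k·p_{4}.
k=1: 0 + 288 + 134·8·12 = 13152; k=2: 2144 + 96 + 134·2·12 = 5456; k=3: 3216 + 0 + 134·4·12 = 9648.
Minimum: 5456 at k=2.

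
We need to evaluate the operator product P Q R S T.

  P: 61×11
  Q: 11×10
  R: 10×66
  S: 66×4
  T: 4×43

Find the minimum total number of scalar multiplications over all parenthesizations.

16256

Adjacent pairs: PQ = 61·11·10 = 6710; QR = 11·10·66 = 7260; RS = 10·66·4 = 2640; ST = 66·4·43 = 11352.
Length 3: P..R: k=1: 0+7260+61·11·66=51546; k=2: 6710+0+61·10·66=46970 → min 46970 | Q..S: k=2: 0+2640+11·10·4=3080; k=3: 7260+0+11·66·4=10164 → min 3080 | R..T: k=3: 0+11352+10·66·43=39732; k=4: 2640+0+10·4·43=4360 → min 4360.
Length 4: P..S: k=1: 0+3080+61·11·4=5764; k=2: 6710+2640+61·10·4=11790; k=3: 46970+0+61·66·4=63074 → min 5764 | Q..T: k=2: 0+4360+11·10·43=9090; k=3: 7260+11352+11·66·43=49830; k=4: 3080+0+11·4·43=4972 → min 4972.
Length 5: P..T: k=1: 0+4972+61·11·43=33825; k=2: 6710+4360+61·10·43=37300; k=3: 46970+11352+61·66·43=231440; k=4: 5764+0+61·4·43=16256 → min 16256.
Optimal order: ((P (Q (R S))) T) with cost 16256.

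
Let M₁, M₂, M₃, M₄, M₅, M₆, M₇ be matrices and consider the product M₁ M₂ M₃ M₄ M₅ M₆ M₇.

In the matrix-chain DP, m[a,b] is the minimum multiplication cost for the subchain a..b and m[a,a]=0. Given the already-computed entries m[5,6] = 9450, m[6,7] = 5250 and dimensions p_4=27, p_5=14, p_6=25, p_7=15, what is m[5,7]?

10920

m[5,7] = min over k∈[5,6] of m[5,k]+m[k+1,7]+p_{4}·p_k·p_{7}.
k=5: 0 + 5250 + 27·14·15 = 10920; k=6: 9450 + 0 + 27·25·15 = 19575.
Minimum: 10920 at k=5.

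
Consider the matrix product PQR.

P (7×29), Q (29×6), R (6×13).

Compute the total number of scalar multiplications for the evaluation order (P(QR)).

4901

(QR): 29×6 by 6×13 → 29×13, cost 29·6·13 = 2262
(P(QR)): 7×29 by 29×13 → 7×13, cost 7·29·13 = 2639; cumulative 4901
Total: 4901 scalar multiplications.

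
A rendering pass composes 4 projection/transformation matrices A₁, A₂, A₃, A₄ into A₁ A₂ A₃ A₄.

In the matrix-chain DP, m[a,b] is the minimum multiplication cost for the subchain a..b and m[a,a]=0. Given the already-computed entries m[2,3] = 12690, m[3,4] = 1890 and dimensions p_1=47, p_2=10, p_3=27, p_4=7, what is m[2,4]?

m[2,4] = min over k∈[2,3] of m[2,k]+m[k+1,4]+p_{1}·p_k·p_{4}.
k=2: 0 + 1890 + 47·10·7 = 5180; k=3: 12690 + 0 + 47·27·7 = 21573.
Minimum: 5180 at k=2.

5180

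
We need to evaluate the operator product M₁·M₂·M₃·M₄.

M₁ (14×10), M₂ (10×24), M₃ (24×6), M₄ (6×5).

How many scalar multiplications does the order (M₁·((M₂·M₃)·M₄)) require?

2440

(M₂·M₃): 10×24 by 24×6 → 10×6, cost 10·24·6 = 1440
((M₂·M₃)·M₄): 10×6 by 6×5 → 10×5, cost 10·6·5 = 300; cumulative 1740
(M₁·((M₂·M₃)·M₄)): 14×10 by 10×5 → 14×5, cost 14·10·5 = 700; cumulative 2440
Total: 2440 scalar multiplications.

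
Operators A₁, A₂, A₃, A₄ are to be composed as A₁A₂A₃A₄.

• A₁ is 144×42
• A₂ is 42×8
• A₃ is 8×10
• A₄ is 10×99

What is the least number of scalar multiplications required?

170352

Adjacent pairs: A₁A₂ = 144·42·8 = 48384; A₂A₃ = 42·8·10 = 3360; A₃A₄ = 8·10·99 = 7920.
Length 3: A₁..A₃: k=1: 0+3360+144·42·10=63840; k=2: 48384+0+144·8·10=59904 → min 59904 | A₂..A₄: k=2: 0+7920+42·8·99=41184; k=3: 3360+0+42·10·99=44940 → min 41184.
Length 4: A₁..A₄: k=1: 0+41184+144·42·99=639936; k=2: 48384+7920+144·8·99=170352; k=3: 59904+0+144·10·99=202464 → min 170352.
Optimal order: ((A₁A₂)(A₃A₄)) with cost 170352.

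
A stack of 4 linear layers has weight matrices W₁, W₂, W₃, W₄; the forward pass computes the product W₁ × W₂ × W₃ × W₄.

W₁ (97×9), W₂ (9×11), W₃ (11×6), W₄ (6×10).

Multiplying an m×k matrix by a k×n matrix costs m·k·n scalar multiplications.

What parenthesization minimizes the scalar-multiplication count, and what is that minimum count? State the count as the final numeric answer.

Adjacent pairs: W₁W₂ = 97·9·11 = 9603; W₂W₃ = 9·11·6 = 594; W₃W₄ = 11·6·10 = 660.
Length 3: W₁..W₃: k=1: 0+594+97·9·6=5832; k=2: 9603+0+97·11·6=16005 → min 5832 | W₂..W₄: k=2: 0+660+9·11·10=1650; k=3: 594+0+9·6·10=1134 → min 1134.
Length 4: W₁..W₄: k=1: 0+1134+97·9·10=9864; k=2: 9603+660+97·11·10=20933; k=3: 5832+0+97·6·10=11652 → min 9864.
Optimal parenthesization: (W₁ × ((W₂ × W₃) × W₄)) with cost 9864.

9864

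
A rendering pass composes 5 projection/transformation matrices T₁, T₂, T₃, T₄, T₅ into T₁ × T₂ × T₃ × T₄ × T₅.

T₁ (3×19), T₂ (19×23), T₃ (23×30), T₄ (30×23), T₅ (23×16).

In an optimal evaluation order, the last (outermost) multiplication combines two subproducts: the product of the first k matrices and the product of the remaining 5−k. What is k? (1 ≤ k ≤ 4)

Adjacent pairs: T₁T₂ = 3·19·23 = 1311; T₂T₃ = 19·23·30 = 13110; T₃T₄ = 23·30·23 = 15870; T₄T₅ = 30·23·16 = 11040.
Length 3: T₁..T₃: k=1: 0+13110+3·19·30=14820; k=2: 1311+0+3·23·30=3381 → min 3381 | T₂..T₄: k=2: 0+15870+19·23·23=25921; k=3: 13110+0+19·30·23=26220 → min 25921 | T₃..T₅: k=3: 0+11040+23·30·16=22080; k=4: 15870+0+23·23·16=24334 → min 22080.
Length 4: T₁..T₄: k=1: 0+25921+3·19·23=27232; k=2: 1311+15870+3·23·23=18768; k=3: 3381+0+3·30·23=5451 → min 5451 | T₂..T₅: k=2: 0+22080+19·23·16=29072; k=3: 13110+11040+19·30·16=33270; k=4: 25921+0+19·23·16=32913 → min 29072.
Top-level splits: k=1: (T₁..T₁)·(T₂..T₅) → 0+29072+3·19·16 = 29984; k=2: (T₁..T₂)·(T₃..T₅) → 1311+22080+3·23·16 = 24495; k=3: (T₁..T₃)·(T₄..T₅) → 3381+11040+3·30·16 = 15861; k=4: (T₁..T₄)·(T₅..T₅) → 5451+0+3·23·16 = 6555.
Best split is after T₄, i.e. k = 4.

4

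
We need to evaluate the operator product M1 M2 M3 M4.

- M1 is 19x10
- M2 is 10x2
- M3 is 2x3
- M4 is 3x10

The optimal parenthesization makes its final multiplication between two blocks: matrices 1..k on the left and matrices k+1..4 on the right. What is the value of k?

Adjacent pairs: M1M2 = 19·10·2 = 380; M2M3 = 10·2·3 = 60; M3M4 = 2·3·10 = 60.
Length 3: M1..M3: k=1: 0+60+19·10·3=630; k=2: 380+0+19·2·3=494 → min 494 | M2..M4: k=2: 0+60+10·2·10=260; k=3: 60+0+10·3·10=360 → min 260.
Top-level splits: k=1: (M1..M1)·(M2..M4) → 0+260+19·10·10 = 2160; k=2: (M1..M2)·(M3..M4) → 380+60+19·2·10 = 820; k=3: (M1..M3)·(M4..M4) → 494+0+19·3·10 = 1064.
Best split is after M2, i.e. k = 2.

2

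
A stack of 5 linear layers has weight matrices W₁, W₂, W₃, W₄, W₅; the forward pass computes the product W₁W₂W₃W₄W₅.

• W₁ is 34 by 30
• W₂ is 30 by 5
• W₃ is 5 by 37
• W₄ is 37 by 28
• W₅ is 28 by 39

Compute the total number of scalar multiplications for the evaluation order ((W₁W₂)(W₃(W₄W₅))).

59349

(W₁W₂): 34×30 by 30×5 → 34×5, cost 34·30·5 = 5100
(W₄W₅): 37×28 by 28×39 → 37×39, cost 37·28·39 = 40404
(W₃(W₄W₅)): 5×37 by 37×39 → 5×39, cost 5·37·39 = 7215; cumulative 47619
((W₁W₂)(W₃(W₄W₅))): 34×5 by 5×39 → 34×39, cost 34·5·39 = 6630; cumulative 59349
Total: 59349 scalar multiplications.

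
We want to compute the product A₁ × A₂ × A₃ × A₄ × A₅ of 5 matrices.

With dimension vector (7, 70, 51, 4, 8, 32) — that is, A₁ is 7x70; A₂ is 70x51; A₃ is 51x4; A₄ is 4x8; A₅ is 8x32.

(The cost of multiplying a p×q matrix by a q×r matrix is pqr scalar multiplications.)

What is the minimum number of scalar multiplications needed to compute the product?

Adjacent pairs: A₁A₂ = 7·70·51 = 24990; A₂A₃ = 70·51·4 = 14280; A₃A₄ = 51·4·8 = 1632; A₄A₅ = 4·8·32 = 1024.
Length 3: A₁..A₃: k=1: 0+14280+7·70·4=16240; k=2: 24990+0+7·51·4=26418 → min 16240 | A₂..A₄: k=2: 0+1632+70·51·8=30192; k=3: 14280+0+70·4·8=16520 → min 16520 | A₃..A₅: k=3: 0+1024+51·4·32=7552; k=4: 1632+0+51·8·32=14688 → min 7552.
Length 4: A₁..A₄: k=1: 0+16520+7·70·8=20440; k=2: 24990+1632+7·51·8=29478; k=3: 16240+0+7·4·8=16464 → min 16464 | A₂..A₅: k=2: 0+7552+70·51·32=121792; k=3: 14280+1024+70·4·32=24264; k=4: 16520+0+70·8·32=34440 → min 24264.
Length 5: A₁..A₅: k=1: 0+24264+7·70·32=39944; k=2: 24990+7552+7·51·32=43966; k=3: 16240+1024+7·4·32=18160; k=4: 16464+0+7·8·32=18256 → min 18160.
Optimal order: ((A₁ × (A₂ × A₃)) × (A₄ × A₅)) with cost 18160.

18160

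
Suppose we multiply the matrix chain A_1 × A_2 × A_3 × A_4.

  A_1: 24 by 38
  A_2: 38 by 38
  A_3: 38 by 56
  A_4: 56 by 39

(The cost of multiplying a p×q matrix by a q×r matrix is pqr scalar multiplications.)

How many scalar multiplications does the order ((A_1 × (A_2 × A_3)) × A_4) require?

(A_2 × A_3): 38×38 by 38×56 → 38×56, cost 38·38·56 = 80864
(A_1 × (A_2 × A_3)): 24×38 by 38×56 → 24×56, cost 24·38·56 = 51072; cumulative 131936
((A_1 × (A_2 × A_3)) × A_4): 24×56 by 56×39 → 24×39, cost 24·56·39 = 52416; cumulative 184352
Total: 184352 scalar multiplications.

184352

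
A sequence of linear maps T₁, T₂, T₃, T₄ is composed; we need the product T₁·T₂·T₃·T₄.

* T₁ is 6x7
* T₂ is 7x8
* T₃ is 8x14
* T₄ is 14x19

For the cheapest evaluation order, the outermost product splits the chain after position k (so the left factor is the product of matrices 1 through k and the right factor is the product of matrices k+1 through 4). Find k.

3

Adjacent pairs: T₁T₂ = 6·7·8 = 336; T₂T₃ = 7·8·14 = 784; T₃T₄ = 8·14·19 = 2128.
Length 3: T₁..T₃: k=1: 0+784+6·7·14=1372; k=2: 336+0+6·8·14=1008 → min 1008 | T₂..T₄: k=2: 0+2128+7·8·19=3192; k=3: 784+0+7·14·19=2646 → min 2646.
Top-level splits: k=1: (T₁..T₁)·(T₂..T₄) → 0+2646+6·7·19 = 3444; k=2: (T₁..T₂)·(T₃..T₄) → 336+2128+6·8·19 = 3376; k=3: (T₁..T₃)·(T₄..T₄) → 1008+0+6·14·19 = 2604.
Best split is after T₃, i.e. k = 3.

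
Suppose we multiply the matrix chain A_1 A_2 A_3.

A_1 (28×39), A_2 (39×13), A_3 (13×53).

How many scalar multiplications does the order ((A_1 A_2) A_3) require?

33488

(A_1 A_2): 28×39 by 39×13 → 28×13, cost 28·39·13 = 14196
((A_1 A_2) A_3): 28×13 by 13×53 → 28×53, cost 28·13·53 = 19292; cumulative 33488
Total: 33488 scalar multiplications.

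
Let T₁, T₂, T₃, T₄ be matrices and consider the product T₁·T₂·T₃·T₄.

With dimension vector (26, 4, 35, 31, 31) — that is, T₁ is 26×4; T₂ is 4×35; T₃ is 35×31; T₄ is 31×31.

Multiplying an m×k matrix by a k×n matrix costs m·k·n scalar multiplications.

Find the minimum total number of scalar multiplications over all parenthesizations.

Adjacent pairs: T₁T₂ = 26·4·35 = 3640; T₂T₃ = 4·35·31 = 4340; T₃T₄ = 35·31·31 = 33635.
Length 3: T₁..T₃: k=1: 0+4340+26·4·31=7564; k=2: 3640+0+26·35·31=31850 → min 7564 | T₂..T₄: k=2: 0+33635+4·35·31=37975; k=3: 4340+0+4·31·31=8184 → min 8184.
Length 4: T₁..T₄: k=1: 0+8184+26·4·31=11408; k=2: 3640+33635+26·35·31=65485; k=3: 7564+0+26·31·31=32550 → min 11408.
Optimal order: (T₁·((T₂·T₃)·T₄)) with cost 11408.

11408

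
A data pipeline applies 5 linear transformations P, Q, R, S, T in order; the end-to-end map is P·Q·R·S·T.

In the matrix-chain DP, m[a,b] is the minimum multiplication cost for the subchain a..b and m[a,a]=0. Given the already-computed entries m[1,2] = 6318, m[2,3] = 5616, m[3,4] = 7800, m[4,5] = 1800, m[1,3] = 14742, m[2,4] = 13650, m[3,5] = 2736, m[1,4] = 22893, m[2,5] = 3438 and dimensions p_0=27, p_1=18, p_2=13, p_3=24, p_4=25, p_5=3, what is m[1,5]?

4896

m[1,5] = min over k∈[1,4] of m[1,k]+m[k+1,5]+p_{0}·p_k·p_{5}.
k=1: 0 + 3438 + 27·18·3 = 4896; k=2: 6318 + 2736 + 27·13·3 = 10107; k=3: 14742 + 1800 + 27·24·3 = 18486; k=4: 22893 + 0 + 27·25·3 = 24918.
Minimum: 4896 at k=1.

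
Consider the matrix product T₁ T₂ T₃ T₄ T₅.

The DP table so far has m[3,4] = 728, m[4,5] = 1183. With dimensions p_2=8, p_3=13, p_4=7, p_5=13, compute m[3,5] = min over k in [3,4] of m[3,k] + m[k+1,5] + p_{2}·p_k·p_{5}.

m[3,5] = min over k∈[3,4] of m[3,k]+m[k+1,5]+p_{2}·p_k·p_{5}.
k=3: 0 + 1183 + 8·13·13 = 2535; k=4: 728 + 0 + 8·7·13 = 1456.
Minimum: 1456 at k=4.

1456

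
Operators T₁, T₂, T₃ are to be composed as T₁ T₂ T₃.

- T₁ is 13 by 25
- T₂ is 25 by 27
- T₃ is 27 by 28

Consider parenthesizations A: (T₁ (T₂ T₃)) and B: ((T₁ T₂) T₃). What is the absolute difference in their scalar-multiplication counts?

Order A = (T₁ (T₂ T₃)): (T₂ T₃): 25×27 by 27×28 → 25×28, cost 25·27·28 = 18900; (T₁ (T₂ T₃)): 13×25 by 25×28 → 13×28, cost 13·25·28 = 9100; cumulative 28000. Total 28000.
Order B = ((T₁ T₂) T₃): (T₁ T₂): 13×25 by 25×27 → 13×27, cost 13·25·27 = 8775; ((T₁ T₂) T₃): 13×27 by 27×28 → 13×28, cost 13·27·28 = 9828; cumulative 18603. Total 18603.
Difference: |28000 − 18603| = 9397.

9397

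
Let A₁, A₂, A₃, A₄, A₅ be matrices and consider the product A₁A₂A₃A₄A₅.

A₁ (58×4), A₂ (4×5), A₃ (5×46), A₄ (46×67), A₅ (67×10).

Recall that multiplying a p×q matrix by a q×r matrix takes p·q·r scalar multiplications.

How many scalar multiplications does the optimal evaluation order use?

18248

Adjacent pairs: A₁A₂ = 58·4·5 = 1160; A₂A₃ = 4·5·46 = 920; A₃A₄ = 5·46·67 = 15410; A₄A₅ = 46·67·10 = 30820.
Length 3: A₁..A₃: k=1: 0+920+58·4·46=11592; k=2: 1160+0+58·5·46=14500 → min 11592 | A₂..A₄: k=2: 0+15410+4·5·67=16750; k=3: 920+0+4·46·67=13248 → min 13248 | A₃..A₅: k=3: 0+30820+5·46·10=33120; k=4: 15410+0+5·67·10=18760 → min 18760.
Length 4: A₁..A₄: k=1: 0+13248+58·4·67=28792; k=2: 1160+15410+58·5·67=36000; k=3: 11592+0+58·46·67=190348 → min 28792 | A₂..A₅: k=2: 0+18760+4·5·10=18960; k=3: 920+30820+4·46·10=33580; k=4: 13248+0+4·67·10=15928 → min 15928.
Length 5: A₁..A₅: k=1: 0+15928+58·4·10=18248; k=2: 1160+18760+58·5·10=22820; k=3: 11592+30820+58·46·10=69092; k=4: 28792+0+58·67·10=67652 → min 18248.
Optimal order: (A₁(((A₂A₃)A₄)A₅)) with cost 18248.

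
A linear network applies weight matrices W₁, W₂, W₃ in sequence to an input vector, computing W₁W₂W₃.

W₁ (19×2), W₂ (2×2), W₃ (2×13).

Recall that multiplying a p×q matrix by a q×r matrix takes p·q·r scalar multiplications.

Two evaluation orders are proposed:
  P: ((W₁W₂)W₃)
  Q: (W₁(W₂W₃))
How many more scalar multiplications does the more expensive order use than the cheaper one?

24

Order P = ((W₁W₂)W₃): (W₁W₂): 19×2 by 2×2 → 19×2, cost 19·2·2 = 76; ((W₁W₂)W₃): 19×2 by 2×13 → 19×13, cost 19·2·13 = 494; cumulative 570. Total 570.
Order Q = (W₁(W₂W₃)): (W₂W₃): 2×2 by 2×13 → 2×13, cost 2·2·13 = 52; (W₁(W₂W₃)): 19×2 by 2×13 → 19×13, cost 19·2·13 = 494; cumulative 546. Total 546.
Difference: |570 − 546| = 24.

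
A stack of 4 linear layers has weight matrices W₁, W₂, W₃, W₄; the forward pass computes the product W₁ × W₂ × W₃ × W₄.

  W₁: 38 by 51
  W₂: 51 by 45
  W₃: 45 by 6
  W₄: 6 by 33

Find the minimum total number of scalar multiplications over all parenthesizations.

Adjacent pairs: W₁W₂ = 38·51·45 = 87210; W₂W₃ = 51·45·6 = 13770; W₃W₄ = 45·6·33 = 8910.
Length 3: W₁..W₃: k=1: 0+13770+38·51·6=25398; k=2: 87210+0+38·45·6=97470 → min 25398 | W₂..W₄: k=2: 0+8910+51·45·33=84645; k=3: 13770+0+51·6·33=23868 → min 23868.
Length 4: W₁..W₄: k=1: 0+23868+38·51·33=87822; k=2: 87210+8910+38·45·33=152550; k=3: 25398+0+38·6·33=32922 → min 32922.
Optimal order: ((W₁ × (W₂ × W₃)) × W₄) with cost 32922.

32922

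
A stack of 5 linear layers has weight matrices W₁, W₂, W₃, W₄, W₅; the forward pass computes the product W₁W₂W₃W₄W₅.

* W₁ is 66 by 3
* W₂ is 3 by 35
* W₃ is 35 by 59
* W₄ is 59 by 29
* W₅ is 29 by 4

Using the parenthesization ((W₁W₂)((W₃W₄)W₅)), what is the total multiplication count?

(W₁W₂): 66×3 by 3×35 → 66×35, cost 66·3·35 = 6930
(W₃W₄): 35×59 by 59×29 → 35×29, cost 35·59·29 = 59885
((W₃W₄)W₅): 35×29 by 29×4 → 35×4, cost 35·29·4 = 4060; cumulative 63945
((W₁W₂)((W₃W₄)W₅)): 66×35 by 35×4 → 66×4, cost 66·35·4 = 9240; cumulative 80115
Total: 80115 scalar multiplications.

80115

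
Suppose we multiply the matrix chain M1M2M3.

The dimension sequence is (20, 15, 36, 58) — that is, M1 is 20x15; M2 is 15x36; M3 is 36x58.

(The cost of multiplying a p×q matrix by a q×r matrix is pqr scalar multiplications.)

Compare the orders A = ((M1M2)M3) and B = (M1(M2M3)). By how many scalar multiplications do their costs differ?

Order A = ((M1M2)M3): (M1M2): 20×15 by 15×36 → 20×36, cost 20·15·36 = 10800; ((M1M2)M3): 20×36 by 36×58 → 20×58, cost 20·36·58 = 41760; cumulative 52560. Total 52560.
Order B = (M1(M2M3)): (M2M3): 15×36 by 36×58 → 15×58, cost 15·36·58 = 31320; (M1(M2M3)): 20×15 by 15×58 → 20×58, cost 20·15·58 = 17400; cumulative 48720. Total 48720.
Difference: |52560 − 48720| = 3840.

3840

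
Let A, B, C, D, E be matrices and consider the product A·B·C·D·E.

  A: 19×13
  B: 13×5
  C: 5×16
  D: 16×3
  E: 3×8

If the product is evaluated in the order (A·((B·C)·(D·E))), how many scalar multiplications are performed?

5064

(B·C): 13×5 by 5×16 → 13×16, cost 13·5·16 = 1040
(D·E): 16×3 by 3×8 → 16×8, cost 16·3·8 = 384
((B·C)·(D·E)): 13×16 by 16×8 → 13×8, cost 13·16·8 = 1664; cumulative 3088
(A·((B·C)·(D·E))): 19×13 by 13×8 → 19×8, cost 19·13·8 = 1976; cumulative 5064
Total: 5064 scalar multiplications.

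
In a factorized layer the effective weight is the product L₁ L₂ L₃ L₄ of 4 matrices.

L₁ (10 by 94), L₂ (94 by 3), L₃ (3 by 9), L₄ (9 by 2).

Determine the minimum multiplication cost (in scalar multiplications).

2498

Adjacent pairs: L₁L₂ = 10·94·3 = 2820; L₂L₃ = 94·3·9 = 2538; L₃L₄ = 3·9·2 = 54.
Length 3: L₁..L₃: k=1: 0+2538+10·94·9=10998; k=2: 2820+0+10·3·9=3090 → min 3090 | L₂..L₄: k=2: 0+54+94·3·2=618; k=3: 2538+0+94·9·2=4230 → min 618.
Length 4: L₁..L₄: k=1: 0+618+10·94·2=2498; k=2: 2820+54+10·3·2=2934; k=3: 3090+0+10·9·2=3270 → min 2498.
Optimal order: (L₁ (L₂ (L₃ L₄))) with cost 2498.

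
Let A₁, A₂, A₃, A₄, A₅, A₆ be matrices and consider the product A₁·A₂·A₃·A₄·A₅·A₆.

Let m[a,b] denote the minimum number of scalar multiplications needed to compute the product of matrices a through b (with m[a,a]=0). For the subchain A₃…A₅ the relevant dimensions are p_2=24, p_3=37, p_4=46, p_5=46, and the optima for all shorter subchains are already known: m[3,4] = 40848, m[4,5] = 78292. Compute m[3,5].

m[3,5] = min over k∈[3,4] of m[3,k]+m[k+1,5]+p_{2}·p_k·p_{5}.
k=3: 0 + 78292 + 24·37·46 = 119140; k=4: 40848 + 0 + 24·46·46 = 91632.
Minimum: 91632 at k=4.

91632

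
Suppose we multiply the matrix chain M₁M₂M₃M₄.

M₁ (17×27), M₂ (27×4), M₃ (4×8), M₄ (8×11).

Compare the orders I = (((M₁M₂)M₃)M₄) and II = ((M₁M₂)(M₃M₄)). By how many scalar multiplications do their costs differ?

940

Order I = (((M₁M₂)M₃)M₄): (M₁M₂): 17×27 by 27×4 → 17×4, cost 17·27·4 = 1836; ((M₁M₂)M₃): 17×4 by 4×8 → 17×8, cost 17·4·8 = 544; cumulative 2380; (((M₁M₂)M₃)M₄): 17×8 by 8×11 → 17×11, cost 17·8·11 = 1496; cumulative 3876. Total 3876.
Order II = ((M₁M₂)(M₃M₄)): (M₁M₂): 17×27 by 27×4 → 17×4, cost 17·27·4 = 1836; (M₃M₄): 4×8 by 8×11 → 4×11, cost 4·8·11 = 352; ((M₁M₂)(M₃M₄)): 17×4 by 4×11 → 17×11, cost 17·4·11 = 748; cumulative 2936. Total 2936.
Difference: |3876 − 2936| = 940.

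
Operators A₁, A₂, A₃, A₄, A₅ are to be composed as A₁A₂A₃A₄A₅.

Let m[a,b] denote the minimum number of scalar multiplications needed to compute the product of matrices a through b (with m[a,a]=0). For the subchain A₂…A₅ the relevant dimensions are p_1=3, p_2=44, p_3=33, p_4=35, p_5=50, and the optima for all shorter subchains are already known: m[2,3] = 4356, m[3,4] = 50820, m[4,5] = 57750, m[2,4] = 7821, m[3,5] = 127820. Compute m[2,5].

m[2,5] = min over k∈[2,4] of m[2,k]+m[k+1,5]+p_{1}·p_k·p_{5}.
k=2: 0 + 127820 + 3·44·50 = 134420; k=3: 4356 + 57750 + 3·33·50 = 67056; k=4: 7821 + 0 + 3·35·50 = 13071.
Minimum: 13071 at k=4.

13071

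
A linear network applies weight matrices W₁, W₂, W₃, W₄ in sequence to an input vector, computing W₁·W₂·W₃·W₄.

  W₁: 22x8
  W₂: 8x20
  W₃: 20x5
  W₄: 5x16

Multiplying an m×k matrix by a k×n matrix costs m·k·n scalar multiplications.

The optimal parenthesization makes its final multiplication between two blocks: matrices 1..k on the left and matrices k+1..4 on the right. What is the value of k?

Adjacent pairs: W₁W₂ = 22·8·20 = 3520; W₂W₃ = 8·20·5 = 800; W₃W₄ = 20·5·16 = 1600.
Length 3: W₁..W₃: k=1: 0+800+22·8·5=1680; k=2: 3520+0+22·20·5=5720 → min 1680 | W₂..W₄: k=2: 0+1600+8·20·16=4160; k=3: 800+0+8·5·16=1440 → min 1440.
Top-level splits: k=1: (W₁..W₁)·(W₂..W₄) → 0+1440+22·8·16 = 4256; k=2: (W₁..W₂)·(W₃..W₄) → 3520+1600+22·20·16 = 12160; k=3: (W₁..W₃)·(W₄..W₄) → 1680+0+22·5·16 = 3440.
Best split is after W₃, i.e. k = 3.

3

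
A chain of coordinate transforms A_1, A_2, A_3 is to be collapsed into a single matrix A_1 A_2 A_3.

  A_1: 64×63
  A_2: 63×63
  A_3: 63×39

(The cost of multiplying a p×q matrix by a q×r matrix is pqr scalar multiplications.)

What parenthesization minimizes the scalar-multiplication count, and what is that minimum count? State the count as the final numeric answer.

312039

(A_1 (A_2 A_3)): cost 312039.
((A_1 A_2) A_3): cost 411264.
Optimal: (A_1 (A_2 A_3)) with cost 312039.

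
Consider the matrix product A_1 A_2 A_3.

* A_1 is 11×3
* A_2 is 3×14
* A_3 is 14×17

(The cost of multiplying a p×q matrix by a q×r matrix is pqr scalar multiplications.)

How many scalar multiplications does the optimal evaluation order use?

Order (A_1 (A_2 A_3)): (A_2 A_3): 3×14 by 14×17 → 3×17, cost 3·14·17 = 714; (A_1 (A_2 A_3)): 11×3 by 3×17 → 11×17, cost 11·3·17 = 561; cumulative 1275. Total 1275.
Order ((A_1 A_2) A_3): (A_1 A_2): 11×3 by 3×14 → 11×14, cost 11·3·14 = 462; ((A_1 A_2) A_3): 11×14 by 14×17 → 11×17, cost 11·14·17 = 2618; cumulative 3080. Total 3080.
Minimum: 1275.

1275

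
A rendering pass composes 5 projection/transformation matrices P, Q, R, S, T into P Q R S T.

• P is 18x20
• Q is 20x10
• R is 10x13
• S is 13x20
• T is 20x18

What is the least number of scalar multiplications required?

13040

Adjacent pairs: PQ = 18·20·10 = 3600; QR = 20·10·13 = 2600; RS = 10·13·20 = 2600; ST = 13·20·18 = 4680.
Length 3: P..R: k=1: 0+2600+18·20·13=7280; k=2: 3600+0+18·10·13=5940 → min 5940 | Q..S: k=2: 0+2600+20·10·20=6600; k=3: 2600+0+20·13·20=7800 → min 6600 | R..T: k=3: 0+4680+10·13·18=7020; k=4: 2600+0+10·20·18=6200 → min 6200.
Length 4: P..S: k=1: 0+6600+18·20·20=13800; k=2: 3600+2600+18·10·20=9800; k=3: 5940+0+18·13·20=10620 → min 9800 | Q..T: k=2: 0+6200+20·10·18=9800; k=3: 2600+4680+20·13·18=11960; k=4: 6600+0+20·20·18=13800 → min 9800.
Length 5: P..T: k=1: 0+9800+18·20·18=16280; k=2: 3600+6200+18·10·18=13040; k=3: 5940+4680+18·13·18=14832; k=4: 9800+0+18·20·18=16280 → min 13040.
Optimal order: ((P Q) ((R S) T)) with cost 13040.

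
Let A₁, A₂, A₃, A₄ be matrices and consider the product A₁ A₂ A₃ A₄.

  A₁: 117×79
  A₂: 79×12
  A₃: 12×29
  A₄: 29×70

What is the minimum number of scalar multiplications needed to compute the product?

Adjacent pairs: A₁A₂ = 117·79·12 = 110916; A₂A₃ = 79·12·29 = 27492; A₃A₄ = 12·29·70 = 24360.
Length 3: A₁..A₃: k=1: 0+27492+117·79·29=295539; k=2: 110916+0+117·12·29=151632 → min 151632 | A₂..A₄: k=2: 0+24360+79·12·70=90720; k=3: 27492+0+79·29·70=187862 → min 90720.
Length 4: A₁..A₄: k=1: 0+90720+117·79·70=737730; k=2: 110916+24360+117·12·70=233556; k=3: 151632+0+117·29·70=389142 → min 233556.
Optimal order: ((A₁ A₂) (A₃ A₄)) with cost 233556.

233556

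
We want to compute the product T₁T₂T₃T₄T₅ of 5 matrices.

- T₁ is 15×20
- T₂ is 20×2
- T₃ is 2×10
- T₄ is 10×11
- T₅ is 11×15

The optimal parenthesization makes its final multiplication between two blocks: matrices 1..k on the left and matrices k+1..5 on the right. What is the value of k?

Adjacent pairs: T₁T₂ = 15·20·2 = 600; T₂T₃ = 20·2·10 = 400; T₃T₄ = 2·10·11 = 220; T₄T₅ = 10·11·15 = 1650.
Length 3: T₁..T₃: k=1: 0+400+15·20·10=3400; k=2: 600+0+15·2·10=900 → min 900 | T₂..T₄: k=2: 0+220+20·2·11=660; k=3: 400+0+20·10·11=2600 → min 660 | T₃..T₅: k=3: 0+1650+2·10·15=1950; k=4: 220+0+2·11·15=550 → min 550.
Length 4: T₁..T₄: k=1: 0+660+15·20·11=3960; k=2: 600+220+15·2·11=1150; k=3: 900+0+15·10·11=2550 → min 1150 | T₂..T₅: k=2: 0+550+20·2·15=1150; k=3: 400+1650+20·10·15=5050; k=4: 660+0+20·11·15=3960 → min 1150.
Top-level splits: k=1: (T₁..T₁)·(T₂..T₅) → 0+1150+15·20·15 = 5650; k=2: (T₁..T₂)·(T₃..T₅) → 600+550+15·2·15 = 1600; k=3: (T₁..T₃)·(T₄..T₅) → 900+1650+15·10·15 = 4800; k=4: (T₁..T₄)·(T₅..T₅) → 1150+0+15·11·15 = 3625.
Best split is after T₂, i.e. k = 2.

2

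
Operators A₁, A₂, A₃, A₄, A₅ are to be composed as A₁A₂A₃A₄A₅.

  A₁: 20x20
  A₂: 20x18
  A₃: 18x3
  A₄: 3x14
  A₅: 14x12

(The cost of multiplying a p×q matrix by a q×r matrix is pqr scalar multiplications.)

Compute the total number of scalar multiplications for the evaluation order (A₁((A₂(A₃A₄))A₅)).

13956

(A₃A₄): 18×3 by 3×14 → 18×14, cost 18·3·14 = 756
(A₂(A₃A₄)): 20×18 by 18×14 → 20×14, cost 20·18·14 = 5040; cumulative 5796
((A₂(A₃A₄))A₅): 20×14 by 14×12 → 20×12, cost 20·14·12 = 3360; cumulative 9156
(A₁((A₂(A₃A₄))A₅)): 20×20 by 20×12 → 20×12, cost 20·20·12 = 4800; cumulative 13956
Total: 13956 scalar multiplications.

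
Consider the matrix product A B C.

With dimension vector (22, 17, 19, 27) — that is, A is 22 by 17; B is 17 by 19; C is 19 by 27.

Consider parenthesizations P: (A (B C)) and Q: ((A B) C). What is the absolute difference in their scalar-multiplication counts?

427

Order P = (A (B C)): (B C): 17×19 by 19×27 → 17×27, cost 17·19·27 = 8721; (A (B C)): 22×17 by 17×27 → 22×27, cost 22·17·27 = 10098; cumulative 18819. Total 18819.
Order Q = ((A B) C): (A B): 22×17 by 17×19 → 22×19, cost 22·17·19 = 7106; ((A B) C): 22×19 by 19×27 → 22×27, cost 22·19·27 = 11286; cumulative 18392. Total 18392.
Difference: |18819 − 18392| = 427.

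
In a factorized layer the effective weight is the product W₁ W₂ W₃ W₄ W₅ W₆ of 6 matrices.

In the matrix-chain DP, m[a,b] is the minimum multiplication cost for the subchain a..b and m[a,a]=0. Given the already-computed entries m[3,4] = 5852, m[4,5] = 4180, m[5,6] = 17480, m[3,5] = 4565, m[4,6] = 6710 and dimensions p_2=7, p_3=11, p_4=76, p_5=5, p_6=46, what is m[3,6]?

m[3,6] = min over k∈[3,5] of m[3,k]+m[k+1,6]+p_{2}·p_k·p_{6}.
k=3: 0 + 6710 + 7·11·46 = 10252; k=4: 5852 + 17480 + 7·76·46 = 47804; k=5: 4565 + 0 + 7·5·46 = 6175.
Minimum: 6175 at k=5.

6175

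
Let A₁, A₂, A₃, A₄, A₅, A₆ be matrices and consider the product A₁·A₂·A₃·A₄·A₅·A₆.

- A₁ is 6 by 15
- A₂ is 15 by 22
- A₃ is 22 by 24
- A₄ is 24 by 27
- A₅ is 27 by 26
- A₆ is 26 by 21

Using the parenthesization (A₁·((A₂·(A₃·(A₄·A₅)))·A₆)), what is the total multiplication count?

49236

(A₄·A₅): 24×27 by 27×26 → 24×26, cost 24·27·26 = 16848
(A₃·(A₄·A₅)): 22×24 by 24×26 → 22×26, cost 22·24·26 = 13728; cumulative 30576
(A₂·(A₃·(A₄·A₅))): 15×22 by 22×26 → 15×26, cost 15·22·26 = 8580; cumulative 39156
((A₂·(A₃·(A₄·A₅)))·A₆): 15×26 by 26×21 → 15×21, cost 15·26·21 = 8190; cumulative 47346
(A₁·((A₂·(A₃·(A₄·A₅)))·A₆)): 6×15 by 15×21 → 6×21, cost 6·15·21 = 1890; cumulative 49236
Total: 49236 scalar multiplications.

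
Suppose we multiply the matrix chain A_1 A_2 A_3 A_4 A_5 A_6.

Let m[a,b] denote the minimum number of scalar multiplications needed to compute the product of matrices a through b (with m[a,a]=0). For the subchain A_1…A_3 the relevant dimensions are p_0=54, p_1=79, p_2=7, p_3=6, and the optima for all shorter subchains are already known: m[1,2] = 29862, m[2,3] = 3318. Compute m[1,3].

m[1,3] = min over k∈[1,2] of m[1,k]+m[k+1,3]+p_{0}·p_k·p_{3}.
k=1: 0 + 3318 + 54·79·6 = 28914; k=2: 29862 + 0 + 54·7·6 = 32130.
Minimum: 28914 at k=1.

28914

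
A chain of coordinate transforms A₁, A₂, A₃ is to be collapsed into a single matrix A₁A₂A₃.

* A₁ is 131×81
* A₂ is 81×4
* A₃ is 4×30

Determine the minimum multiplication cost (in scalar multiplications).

Order (A₁(A₂A₃)): (A₂A₃): 81×4 by 4×30 → 81×30, cost 81·4·30 = 9720; (A₁(A₂A₃)): 131×81 by 81×30 → 131×30, cost 131·81·30 = 318330; cumulative 328050. Total 328050.
Order ((A₁A₂)A₃): (A₁A₂): 131×81 by 81×4 → 131×4, cost 131·81·4 = 42444; ((A₁A₂)A₃): 131×4 by 4×30 → 131×30, cost 131·4·30 = 15720; cumulative 58164. Total 58164.
Minimum: 58164.

58164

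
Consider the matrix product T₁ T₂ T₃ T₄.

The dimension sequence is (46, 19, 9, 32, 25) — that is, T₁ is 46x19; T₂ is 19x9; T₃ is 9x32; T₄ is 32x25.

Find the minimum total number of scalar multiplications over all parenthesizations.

25416

Adjacent pairs: T₁T₂ = 46·19·9 = 7866; T₂T₃ = 19·9·32 = 5472; T₃T₄ = 9·32·25 = 7200.
Length 3: T₁..T₃: k=1: 0+5472+46·19·32=33440; k=2: 7866+0+46·9·32=21114 → min 21114 | T₂..T₄: k=2: 0+7200+19·9·25=11475; k=3: 5472+0+19·32·25=20672 → min 11475.
Length 4: T₁..T₄: k=1: 0+11475+46·19·25=33325; k=2: 7866+7200+46·9·25=25416; k=3: 21114+0+46·32·25=57914 → min 25416.
Optimal order: ((T₁ T₂) (T₃ T₄)) with cost 25416.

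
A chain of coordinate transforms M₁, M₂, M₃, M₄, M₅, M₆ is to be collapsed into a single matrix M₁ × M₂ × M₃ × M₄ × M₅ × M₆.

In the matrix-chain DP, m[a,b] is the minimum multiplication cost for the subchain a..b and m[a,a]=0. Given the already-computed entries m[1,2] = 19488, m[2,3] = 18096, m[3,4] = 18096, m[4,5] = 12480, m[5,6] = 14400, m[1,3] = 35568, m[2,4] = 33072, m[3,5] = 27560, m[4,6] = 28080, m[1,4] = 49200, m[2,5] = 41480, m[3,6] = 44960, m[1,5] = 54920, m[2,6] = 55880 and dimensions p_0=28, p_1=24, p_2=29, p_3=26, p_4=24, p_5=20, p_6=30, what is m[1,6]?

71720

m[1,6] = min over k∈[1,5] of m[1,k]+m[k+1,6]+p_{0}·p_k·p_{6}.
k=1: 0 + 55880 + 28·24·30 = 76040; k=2: 19488 + 44960 + 28·29·30 = 88808; k=3: 35568 + 28080 + 28·26·30 = 85488; k=4: 49200 + 14400 + 28·24·30 = 83760; k=5: 54920 + 0 + 28·20·30 = 71720.
Minimum: 71720 at k=5.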